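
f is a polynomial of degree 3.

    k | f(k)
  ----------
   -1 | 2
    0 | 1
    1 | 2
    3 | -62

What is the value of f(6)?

-593

Write f(k) = ak³ + bk² + ck + d; the 4 given values yield a linear system in the 4 coefficients.
Solving, f(k) = -3k³ + k² + 3k + 1.
Then f(6) = -593.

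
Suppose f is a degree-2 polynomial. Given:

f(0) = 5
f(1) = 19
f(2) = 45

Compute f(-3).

Write f(x) = ax² + bx + c; the 3 given values yield a linear system in the 3 coefficients.
Solving, f(x) = 6x² + 8x + 5.
Then f(-3) = 35.

35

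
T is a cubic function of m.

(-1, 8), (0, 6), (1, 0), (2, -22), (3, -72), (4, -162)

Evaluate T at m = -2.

First differences: -2, -6, -22, -50, -90. Second differences: -4, -16, -28, -40. Third differences: -12, -12, -12.
Level-3 differences are constant, so T has degree 3.
Fitting a degree-3 polynomial gives T(m) = -2m³ - 2m² - 2m + 6.
Then T(-2) = 18.

18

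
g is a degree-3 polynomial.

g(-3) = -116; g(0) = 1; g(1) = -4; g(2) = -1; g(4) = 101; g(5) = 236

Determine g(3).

28

Write g(m) = am³ + bm² + cm + d; the 6 given values yield a linear system in the 4 coefficients.
Solving, g(m) = 3m³ - 5m² - 3m + 1.
Then g(3) = 28.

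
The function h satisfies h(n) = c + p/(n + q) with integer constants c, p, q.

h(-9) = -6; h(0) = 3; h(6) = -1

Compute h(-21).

(h(n) − c)(n + q) = p for each data point; the three points give a linear system in c and q, then p follows.
Solving: c = -3, q = 3, p = 18, so h(n) = -3 + 18/(n + 3).
Then h(-21) = -3 + 18/(-18) = -4.

-4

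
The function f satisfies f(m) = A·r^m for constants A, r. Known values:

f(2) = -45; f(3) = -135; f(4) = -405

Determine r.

3

Consecutive ratio: -135/(-45) = 3, and -405/(-135) = 3, so r = 3.
Then A·3^2 = -45 gives A = -5, and f(m) = -5·3^m.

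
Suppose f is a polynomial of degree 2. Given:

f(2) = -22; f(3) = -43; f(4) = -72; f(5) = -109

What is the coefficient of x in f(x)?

-1

First differences: -21, -29, -37. Second differences: -8, -8.
Level-2 differences are constant, so f has degree 2.
Fitting a degree-2 polynomial gives f(x) = -4x² - x - 4.
The coefficient of x is -1.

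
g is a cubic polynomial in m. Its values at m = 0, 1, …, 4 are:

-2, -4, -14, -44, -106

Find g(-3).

76

First differences: -2, -10, -30, -62. Second differences: -8, -20, -32. Third differences: -12, -12.
Level-3 differences are constant, so g has degree 3.
Fitting a degree-3 polynomial gives g(m) = -2m³ + 2m² - 2m - 2.
Then g(-3) = 76.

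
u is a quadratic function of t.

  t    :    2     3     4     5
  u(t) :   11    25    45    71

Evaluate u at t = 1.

3

Write u(t) = at² + bt + c; the 4 given values yield a linear system in the 3 coefficients.
Solving, u(t) = 3t² - t + 1.
Then u(1) = 3.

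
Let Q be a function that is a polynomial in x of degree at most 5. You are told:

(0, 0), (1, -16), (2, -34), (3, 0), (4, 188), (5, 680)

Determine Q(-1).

8

Write Q(x) = ax^5 + bx^4 + cx³ + dx² + ex + p; the 6 given values yield a linear system in the 6 coefficients.
Solving, the leading coefficient vanishes, and Q(x) = 2x^4 - 3x³ - 6x² - 9x.
Then Q(-1) = 8.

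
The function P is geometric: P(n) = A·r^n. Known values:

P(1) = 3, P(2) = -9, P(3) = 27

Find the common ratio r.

-3

Consecutive ratio: -9/3 = -3, and 27/(-9) = -3, so r = -3.
Then A·(-3)^1 = 3 gives A = -1, and P(n) = -1·(-3)^n.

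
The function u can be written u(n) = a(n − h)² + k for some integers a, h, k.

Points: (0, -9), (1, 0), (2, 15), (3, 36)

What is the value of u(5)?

First differences 9, 15, 21; second difference 6 = 2a, so a = 3.
Expanding, the n-coefficient is −2ah = -6h; matching it to the data gives h = -1, and then k = -12.
So u(n) = 3(n + 1)² − 12.
u(5) = 3·6² − 12 = 96.

96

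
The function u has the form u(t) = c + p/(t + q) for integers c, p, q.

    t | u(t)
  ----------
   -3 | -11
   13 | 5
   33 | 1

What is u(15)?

4

(u(t) − c)(t + q) = p for each data point; the three points give a linear system in c and q, then p follows.
Solving: c = -1, q = -3, p = 60, so u(t) = -1 + 60/(t − 3).
Then u(15) = -1 + 60/12 = 4.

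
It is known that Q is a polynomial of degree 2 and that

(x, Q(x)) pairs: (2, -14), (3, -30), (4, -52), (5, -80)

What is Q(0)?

First differences: -16, -22, -28. Second differences: -6, -6.
Level-2 differences are constant, so Q has degree 2.
Fitting a degree-2 polynomial gives Q(x) = -3x² - x.
The constant term is Q(0) = 0.

0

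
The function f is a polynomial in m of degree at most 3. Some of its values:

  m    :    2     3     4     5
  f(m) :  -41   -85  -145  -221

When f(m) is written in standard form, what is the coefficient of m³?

0

Write f(m) = am³ + bm² + cm + d; the 4 given values yield a linear system in the 4 coefficients.
Solving, the leading coefficient vanishes, and f(m) = -8m² - 4m - 1.
The coefficient of m³ is 0.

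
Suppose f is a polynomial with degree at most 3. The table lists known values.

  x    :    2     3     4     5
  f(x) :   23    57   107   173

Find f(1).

5

Write f(x) = ax³ + bx² + cx + d; the 4 given values yield a linear system in the 4 coefficients.
Solving, the leading coefficient vanishes, and f(x) = 8x² - 6x + 3.
Then f(1) = 5.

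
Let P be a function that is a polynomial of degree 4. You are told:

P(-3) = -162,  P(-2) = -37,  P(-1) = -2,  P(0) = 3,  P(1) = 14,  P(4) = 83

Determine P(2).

Write P(n) = an^4 + bn³ + cn² + dn + e; the 6 given values yield a linear system in the 5 coefficients.
Solving, P(n) = -n^4 + 4n³ + 4n² + 4n + 3.
Then P(2) = 43.

43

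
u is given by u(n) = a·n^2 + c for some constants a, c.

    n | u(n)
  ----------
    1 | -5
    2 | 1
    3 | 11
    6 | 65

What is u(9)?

From u(1) = -5 and u(2) = 1: 1a + c = -5 and 4a + c = 1.
Subtracting: 3a = 6, so a = 2; then c = -5 − 2·1 = -7.
So u(n) = 2n² − 7, and u(9) = 155.

155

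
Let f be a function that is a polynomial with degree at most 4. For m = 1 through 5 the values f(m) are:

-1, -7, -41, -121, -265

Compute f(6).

-491

First differences: -6, -34, -80, -144. Second differences: -28, -46, -64. Third differences: -18, -18.
Level-3 differences are constant, so f has degree 3.
Fitting a degree-3 polynomial gives f(m) = -3m³ + 4m² + 3m - 5.
Then f(6) = -491.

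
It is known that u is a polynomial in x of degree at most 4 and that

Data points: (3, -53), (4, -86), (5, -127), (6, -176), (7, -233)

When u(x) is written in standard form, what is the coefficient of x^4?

0

First differences: -33, -41, -49, -57. Second differences: -8, -8, -8.
Level-2 differences are constant, so u has degree 2.
Fitting a degree-2 polynomial gives u(x) = -4x² - 5x - 2.
The coefficient of x^4 is 0.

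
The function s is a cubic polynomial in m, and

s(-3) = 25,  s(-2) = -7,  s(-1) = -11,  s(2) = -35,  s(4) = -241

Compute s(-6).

Write s(m) = am³ + bm² + cm + d; the 5 given values yield a linear system in the 4 coefficients.
Solving, s(m) = -3m³ - 4m² + 5m - 5.
Then s(-6) = 469.

469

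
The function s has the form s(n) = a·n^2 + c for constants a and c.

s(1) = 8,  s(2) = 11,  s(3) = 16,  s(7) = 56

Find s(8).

From s(1) = 8 and s(2) = 11: 1a + c = 8 and 4a + c = 11.
Subtracting: 3a = 3, so a = 1; then c = 8 − 1·1 = 7.
So s(n) = 1n² + 7, and s(8) = 71.

71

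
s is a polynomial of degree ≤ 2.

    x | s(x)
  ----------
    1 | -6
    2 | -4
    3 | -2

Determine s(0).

-8

First differences: 2, 2.
Level-1 differences are constant, so s has degree 1.
Fitting a degree-1 polynomial gives s(x) = 2x - 8.
Then s(0) = -8.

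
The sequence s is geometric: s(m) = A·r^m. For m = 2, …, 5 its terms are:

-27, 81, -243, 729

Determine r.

Consecutive ratio: 81/(-27) = -3, and -243/81 = -3, so r = -3.
Then A·(-3)^2 = -27 gives A = -3, and s(m) = -3·(-3)^m.

-3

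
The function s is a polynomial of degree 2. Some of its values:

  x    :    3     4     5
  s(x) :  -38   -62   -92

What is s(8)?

-218

Write s(x) = ax² + bx + c; the 3 given values yield a linear system in the 3 coefficients.
Solving, s(x) = -3x² - 3x - 2.
Then s(8) = -218.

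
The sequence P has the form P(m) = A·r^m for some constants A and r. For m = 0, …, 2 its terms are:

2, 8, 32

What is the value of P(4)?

Consecutive ratio: 8/2 = 4, and 32/8 = 4, so r = 4.
Then A·4^0 = 2 gives A = 2, and P(m) = 2·4^m.
P(4) = 2·4^4 = 512.

512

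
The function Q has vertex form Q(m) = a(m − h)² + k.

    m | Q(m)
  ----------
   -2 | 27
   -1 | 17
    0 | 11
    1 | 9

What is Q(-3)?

41

First differences -10, -6, -2; second difference 4 = 2a, so a = 2.
Expanding, the m-coefficient is −2ah = -4h; matching it to the data gives h = 1, and then k = 9.
So Q(m) = 2(m − 1)² + 9.
Q(-3) = 2·(-4)² + 9 = 41.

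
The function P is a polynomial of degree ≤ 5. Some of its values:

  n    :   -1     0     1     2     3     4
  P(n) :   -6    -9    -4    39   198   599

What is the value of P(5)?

1416

First differences: -3, 5, 43, 159, 401. Second differences: 8, 38, 116, 242. Third differences: 30, 78, 126. Fourth differences: 48, 48.
Level-4 differences are constant, so P has degree 4.
Fitting a degree-4 polynomial gives P(n) = 2n^4 + n³ + 2n² - 9.
Then P(5) = 1416.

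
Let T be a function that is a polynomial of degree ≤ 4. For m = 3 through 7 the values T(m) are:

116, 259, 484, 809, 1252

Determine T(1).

First differences: 143, 225, 325, 443. Second differences: 82, 100, 118. Third differences: 18, 18.
Level-3 differences are constant, so T has degree 3.
Fitting a degree-3 polynomial gives T(m) = 3m³ + 5m² - 3m - 1.
Then T(1) = 4.

4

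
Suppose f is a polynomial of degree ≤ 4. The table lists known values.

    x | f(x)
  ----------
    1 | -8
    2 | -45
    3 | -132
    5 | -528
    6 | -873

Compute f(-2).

Write f(x) = ax^4 + bx³ + cx² + dx + e; the 5 given values yield a linear system in the 5 coefficients.
Solving, the leading coefficient vanishes, and f(x) = -3x³ - 7x² + 5x - 3.
Then f(-2) = -17.

-17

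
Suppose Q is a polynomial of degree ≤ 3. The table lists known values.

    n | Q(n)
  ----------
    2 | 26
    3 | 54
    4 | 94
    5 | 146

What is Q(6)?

210

Write Q(n) = an³ + bn² + cn + d; the 4 given values yield a linear system in the 4 coefficients.
Solving, the leading coefficient vanishes, and Q(n) = 6n² - 2n + 6.
Then Q(6) = 210.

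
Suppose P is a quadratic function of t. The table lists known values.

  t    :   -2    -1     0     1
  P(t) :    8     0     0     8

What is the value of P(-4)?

First differences: -8, 0, 8. Second differences: 8, 8.
Level-2 differences are constant, so P has degree 2.
Fitting a degree-2 polynomial gives P(t) = 4t² + 4t.
Then P(-4) = 48.

48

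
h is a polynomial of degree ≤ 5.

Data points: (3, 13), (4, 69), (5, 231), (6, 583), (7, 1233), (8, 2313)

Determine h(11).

9813

First differences: 56, 162, 352, 650, 1080. Second differences: 106, 190, 298, 430. Third differences: 84, 108, 132. Fourth differences: 24, 24.
Level-4 differences are constant, so h has degree 4.
Fitting a degree-4 polynomial gives h(m) = m^4 - 4m³ + 4m² + m + 1.
Then h(11) = 9813.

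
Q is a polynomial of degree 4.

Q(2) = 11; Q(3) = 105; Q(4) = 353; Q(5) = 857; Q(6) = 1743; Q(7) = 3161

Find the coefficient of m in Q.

First differences: 94, 248, 504, 886, 1418. Second differences: 154, 256, 382, 532. Third differences: 102, 126, 150. Fourth differences: 24, 24.
Level-4 differences are constant, so Q has degree 4.
Fitting a degree-4 polynomial gives Q(m) = m^4 + 3m³ - 5m² - 3m - 3.
The coefficient of m is -3.

-3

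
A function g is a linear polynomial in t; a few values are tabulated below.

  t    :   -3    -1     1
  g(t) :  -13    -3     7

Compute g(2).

Write g(t) = at + b; the 3 given values yield a linear system in the 2 coefficients.
Solving, g(t) = 5t + 2.
Then g(2) = 12.

12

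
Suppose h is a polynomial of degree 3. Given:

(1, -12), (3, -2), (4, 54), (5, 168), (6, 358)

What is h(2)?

-18

Write h(x) = ax³ + bx² + cx + d; the 5 given values yield a linear system in the 4 coefficients.
Solving, h(x) = 3x³ - 7x² - 6x - 2.
Then h(2) = -18.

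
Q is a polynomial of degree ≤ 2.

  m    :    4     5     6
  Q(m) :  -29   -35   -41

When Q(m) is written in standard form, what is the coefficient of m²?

First differences: -6, -6.
Level-1 differences are constant, so Q has degree 1.
Fitting a degree-1 polynomial gives Q(m) = -6m - 5.
The coefficient of m² is 0.

0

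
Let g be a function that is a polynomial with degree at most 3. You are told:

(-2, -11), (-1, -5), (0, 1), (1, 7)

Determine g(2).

13

Write g(m) = am³ + bm² + cm + d; the 4 given values yield a linear system in the 4 coefficients.
Solving, the top 2 coefficients vanish, and g(m) = 6m + 1.
Then g(2) = 13.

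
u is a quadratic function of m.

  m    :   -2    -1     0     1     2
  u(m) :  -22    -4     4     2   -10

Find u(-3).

First differences: 18, 8, -2, -12. Second differences: -10, -10, -10.
Level-2 differences are constant, so u has degree 2.
Fitting a degree-2 polynomial gives u(m) = -5m² + 3m + 4.
Then u(-3) = -50.

-50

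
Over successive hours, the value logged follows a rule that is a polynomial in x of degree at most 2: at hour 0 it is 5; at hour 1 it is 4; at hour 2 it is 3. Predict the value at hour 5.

0

Write the value at x as s(x).
Write s(x) = ax² + bx + c; the 3 given values yield a linear system in the 3 coefficients.
Solving, the leading coefficient vanishes, and s(x) = -x + 5.
Then s(5) = 0.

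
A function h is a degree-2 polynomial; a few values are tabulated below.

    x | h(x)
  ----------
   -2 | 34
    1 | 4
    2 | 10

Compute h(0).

6

Write h(x) = ax² + bx + c; the 3 given values yield a linear system in the 3 coefficients.
Solving, h(x) = 4x² - 6x + 6.
Then h(0) = 6.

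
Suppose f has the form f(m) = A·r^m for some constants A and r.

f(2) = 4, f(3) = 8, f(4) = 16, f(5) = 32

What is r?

2

Consecutive ratio: 8/4 = 2, and 16/8 = 2, so r = 2.
Then A·2^2 = 4 gives A = 1, and f(m) = 1·2^m.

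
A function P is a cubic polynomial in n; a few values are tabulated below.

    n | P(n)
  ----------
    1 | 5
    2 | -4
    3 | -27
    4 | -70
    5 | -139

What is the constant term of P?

First differences: -9, -23, -43, -69. Second differences: -14, -20, -26. Third differences: -6, -6.
Level-3 differences are constant, so P has degree 3.
Fitting a degree-3 polynomial gives P(n) = -n³ - n² + n + 6.
The constant term is P(0) = 6.

6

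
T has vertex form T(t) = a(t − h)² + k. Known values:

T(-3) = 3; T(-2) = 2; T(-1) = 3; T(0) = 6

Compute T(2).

First differences -1, 1, 3; second difference 2 = 2a, so a = 1.
Expanding, the t-coefficient is −2ah = -2h; matching it to the data gives h = -2, and then k = 2.
So T(t) = 1(t + 2)² + 2.
T(2) = 1·4² + 2 = 18.

18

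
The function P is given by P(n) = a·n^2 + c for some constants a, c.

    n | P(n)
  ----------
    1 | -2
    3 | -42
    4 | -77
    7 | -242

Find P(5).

-122

From P(1) = -2 and P(3) = -42: 1a + c = -2 and 9a + c = -42.
Subtracting: 8a = -40, so a = -5; then c = -2 − (-5)·1 = 3.
So P(n) = -5n² + 3, and P(5) = -122.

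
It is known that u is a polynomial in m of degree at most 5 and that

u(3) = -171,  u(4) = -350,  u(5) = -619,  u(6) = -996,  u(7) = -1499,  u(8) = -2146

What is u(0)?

Write u(m) = am^5 + bm^4 + cm³ + dm² + em + p; the 6 given values yield a linear system in the 6 coefficients.
Solving, the top 2 coefficients vanish, and u(m) = -3m³ - 9m² - 5m + 6.
The constant term is u(0) = 6.

6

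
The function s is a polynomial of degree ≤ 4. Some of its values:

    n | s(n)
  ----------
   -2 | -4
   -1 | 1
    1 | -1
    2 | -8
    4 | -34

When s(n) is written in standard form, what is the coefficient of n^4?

Write s(n) = an^4 + bn³ + cn² + dn + e; the 5 given values yield a linear system in the 5 coefficients.
Solving, the top 2 coefficients vanish, and s(n) = -2n² - n + 2.
The coefficient of n^4 is 0.

0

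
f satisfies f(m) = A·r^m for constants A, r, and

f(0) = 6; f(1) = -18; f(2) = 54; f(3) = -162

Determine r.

Consecutive ratio: -18/6 = -3, and 54/(-18) = -3, so r = -3.
Then A·(-3)^0 = 6 gives A = 6, and f(m) = 6·(-3)^m.

-3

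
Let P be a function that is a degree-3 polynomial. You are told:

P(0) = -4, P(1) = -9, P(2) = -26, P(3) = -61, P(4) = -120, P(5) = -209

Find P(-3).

-1

Write P(n) = an³ + bn² + cn + d; the 6 given values yield a linear system in the 4 coefficients.
Solving, P(n) = -n³ - 3n² - n - 4.
Then P(-3) = -1.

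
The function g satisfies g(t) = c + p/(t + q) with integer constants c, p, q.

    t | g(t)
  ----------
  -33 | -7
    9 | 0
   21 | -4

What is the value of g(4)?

(g(t) − c)(t + q) = p for each data point; the three points give a linear system in c and q, then p follows.
Solving: c = -6, q = -3, p = 36, so g(t) = -6 + 36/(t − 3).
Then g(4) = -6 + 36/1 = 30.

30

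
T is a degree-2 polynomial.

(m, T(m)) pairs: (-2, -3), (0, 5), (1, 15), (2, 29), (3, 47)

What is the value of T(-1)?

Write T(m) = am² + bm + c; the 5 given values yield a linear system in the 3 coefficients.
Solving, T(m) = 2m² + 8m + 5.
Then T(-1) = -1.

-1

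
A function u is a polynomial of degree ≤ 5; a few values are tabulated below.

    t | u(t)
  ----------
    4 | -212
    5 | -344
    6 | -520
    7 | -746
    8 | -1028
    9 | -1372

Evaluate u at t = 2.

Write u(t) = at^5 + bt^4 + ct³ + dt² + et + p; the 6 given values yield a linear system in the 6 coefficients.
Solving, the top 2 coefficients vanish, and u(t) = -t³ - 7t² - 8t - 4.
Then u(2) = -56.

-56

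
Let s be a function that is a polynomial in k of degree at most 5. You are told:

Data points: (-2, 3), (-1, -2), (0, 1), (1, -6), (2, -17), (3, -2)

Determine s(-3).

58

Write s(k) = ak^5 + bk^4 + ck³ + dk² + ek + p; the 6 given values yield a linear system in the 6 coefficients.
Solving, the leading coefficient vanishes, and s(k) = k^4 - k³ - 6k² - k + 1.
Then s(-3) = 58.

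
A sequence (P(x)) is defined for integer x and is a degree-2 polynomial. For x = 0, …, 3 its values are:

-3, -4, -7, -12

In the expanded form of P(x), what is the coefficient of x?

First differences: -1, -3, -5. Second differences: -2, -2.
Level-2 differences are constant, so P has degree 2.
Fitting a degree-2 polynomial gives P(x) = -x² - 3.
The coefficient of x is 0.

0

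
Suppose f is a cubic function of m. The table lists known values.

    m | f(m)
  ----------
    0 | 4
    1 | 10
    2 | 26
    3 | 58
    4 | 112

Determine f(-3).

-14

Write f(m) = am³ + bm² + cm + d; the 5 given values yield a linear system in the 4 coefficients.
Solving, f(m) = m³ + 2m² + 3m + 4.
Then f(-3) = -14.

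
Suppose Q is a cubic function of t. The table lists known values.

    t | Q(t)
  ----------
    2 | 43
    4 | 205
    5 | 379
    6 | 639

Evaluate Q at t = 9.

2115

Write Q(t) = at³ + bt² + ct + d; the 4 given values yield a linear system in the 4 coefficients.
Solving, Q(t) = 3t³ - 2t² + 9t + 9.
Then Q(9) = 2115.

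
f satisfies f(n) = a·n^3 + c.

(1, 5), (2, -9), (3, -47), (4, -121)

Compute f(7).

From f(1) = 5 and f(2) = -9: 1a + c = 5 and 8a + c = -9.
Subtracting: 7a = -14, so a = -2; then c = 5 − (-2)·1 = 7.
So f(n) = -2n³ + 7, and f(7) = -679.

-679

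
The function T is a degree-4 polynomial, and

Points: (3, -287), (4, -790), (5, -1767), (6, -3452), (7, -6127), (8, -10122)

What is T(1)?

Write T(t) = at^4 + bt³ + ct² + dt + e; the 6 given values yield a linear system in the 5 coefficients.
Solving, T(t) = -2t^4 - 3t³ - 7t² + 7t - 2.
Then T(1) = -7.

-7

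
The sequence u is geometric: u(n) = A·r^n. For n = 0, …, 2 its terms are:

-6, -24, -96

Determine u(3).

Consecutive ratio: -24/(-6) = 4, and -96/(-24) = 4, so r = 4.
Then A·4^0 = -6 gives A = -6, and u(n) = -6·4^n.
u(3) = -6·4^3 = -384.

-384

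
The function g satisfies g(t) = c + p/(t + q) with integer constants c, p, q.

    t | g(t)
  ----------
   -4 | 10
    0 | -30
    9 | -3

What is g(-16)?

(g(t) − c)(t + q) = p for each data point; the three points give a linear system in c and q, then p follows.
Solving: c = 0, q = 1, p = -30, so g(t) = -30/(t + 1).
Then g(-16) = 0 − 30/(-15) = 2.

2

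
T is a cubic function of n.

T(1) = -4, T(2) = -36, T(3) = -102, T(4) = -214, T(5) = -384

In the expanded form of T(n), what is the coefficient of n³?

Write T(n) = an³ + bn² + cn + d; the 5 given values yield a linear system in the 4 coefficients.
Solving, T(n) = -2n³ - 5n² - 3n + 6.
The coefficient of n³ is -2.

-2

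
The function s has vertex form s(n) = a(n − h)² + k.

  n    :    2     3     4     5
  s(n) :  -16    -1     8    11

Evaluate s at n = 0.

-64

First differences 15, 9, 3; second difference -6 = 2a, so a = -3.
Expanding, the n-coefficient is −2ah = 6h; matching it to the data gives h = 5, and then k = 11.
So s(n) = -3(n − 5)² + 11.
s(0) = -3·(-5)² + 11 = -64.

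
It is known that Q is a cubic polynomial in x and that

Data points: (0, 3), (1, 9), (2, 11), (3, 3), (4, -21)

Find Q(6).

Write Q(x) = ax³ + bx² + cx + d; the 5 given values yield a linear system in the 4 coefficients.
Solving, Q(x) = -x³ + x² + 6x + 3.
Then Q(6) = -141.

-141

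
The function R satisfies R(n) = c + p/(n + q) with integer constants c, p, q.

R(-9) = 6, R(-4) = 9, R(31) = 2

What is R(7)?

-2

(R(n) − c)(n + q) = p for each data point; the three points give a linear system in c and q, then p follows.
Solving: c = 3, q = -1, p = -30, so R(n) = 3 − 30/(n − 1).
Then R(7) = 3 − 30/6 = -2.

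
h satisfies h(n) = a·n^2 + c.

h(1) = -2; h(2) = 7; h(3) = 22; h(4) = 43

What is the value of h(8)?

From h(1) = -2 and h(2) = 7: 1a + c = -2 and 4a + c = 7.
Subtracting: 3a = 9, so a = 3; then c = -2 − 3·1 = -5.
So h(n) = 3n² − 5, and h(8) = 187.

187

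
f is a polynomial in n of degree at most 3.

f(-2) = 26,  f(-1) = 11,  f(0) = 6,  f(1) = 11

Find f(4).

Write f(n) = an³ + bn² + cn + d; the 4 given values yield a linear system in the 4 coefficients.
Solving, the leading coefficient vanishes, and f(n) = 5n² + 6.
Then f(4) = 86.

86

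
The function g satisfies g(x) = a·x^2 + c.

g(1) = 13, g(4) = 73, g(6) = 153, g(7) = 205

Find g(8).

265

From g(1) = 13 and g(4) = 73: 1a + c = 13 and 16a + c = 73.
Subtracting: 15a = 60, so a = 4; then c = 13 − 4·1 = 9.
So g(x) = 4x² + 9, and g(8) = 265.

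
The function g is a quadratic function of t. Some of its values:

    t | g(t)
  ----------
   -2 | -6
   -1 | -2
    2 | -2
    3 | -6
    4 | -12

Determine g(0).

0

Write g(t) = at² + bt + c; the 5 given values yield a linear system in the 3 coefficients.
Solving, g(t) = -t² + t.
Then g(0) = 0.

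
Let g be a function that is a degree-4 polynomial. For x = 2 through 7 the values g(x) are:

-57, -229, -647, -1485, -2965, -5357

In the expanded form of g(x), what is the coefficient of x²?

-4

Write g(x) = ax^4 + bx³ + cx² + dx + e; the 6 given values yield a linear system in the 5 coefficients.
Solving, g(x) = -2x^4 - x³ - 4x² - 3x + 5.
The coefficient of x² is -4.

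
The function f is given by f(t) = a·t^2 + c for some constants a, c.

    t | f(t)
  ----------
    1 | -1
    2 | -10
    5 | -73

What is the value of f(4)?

From f(1) = -1 and f(2) = -10: 1a + c = -1 and 4a + c = -10.
Subtracting: 3a = -9, so a = -3; then c = -1 − (-3)·1 = 2.
So f(t) = -3t² + 2, and f(4) = -46.

-46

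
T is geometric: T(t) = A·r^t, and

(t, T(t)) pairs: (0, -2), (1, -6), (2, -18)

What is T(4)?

-162

Consecutive ratio: -6/(-2) = 3, and -18/(-6) = 3, so r = 3.
Then A·3^0 = -2 gives A = -2, and T(t) = -2·3^t.
T(4) = -2·3^4 = -162.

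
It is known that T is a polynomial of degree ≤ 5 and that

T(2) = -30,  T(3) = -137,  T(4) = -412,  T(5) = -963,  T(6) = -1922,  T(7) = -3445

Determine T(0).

First differences: -107, -275, -551, -959, -1523. Second differences: -168, -276, -408, -564. Third differences: -108, -132, -156. Fourth differences: -24, -24.
Level-4 differences are constant, so T has degree 4.
Fitting a degree-4 polynomial gives T(t) = -t^4 - 4t³ + 7t² - t - 8.
Then T(0) = -8.

-8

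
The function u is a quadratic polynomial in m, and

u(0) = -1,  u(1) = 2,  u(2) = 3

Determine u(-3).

Write u(m) = am² + bm + c; the 3 given values yield a linear system in the 3 coefficients.
Solving, u(m) = -m² + 4m - 1.
Then u(-3) = -22.

-22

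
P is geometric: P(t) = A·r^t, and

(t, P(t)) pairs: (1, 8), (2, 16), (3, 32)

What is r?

Consecutive ratio: 16/8 = 2, and 32/16 = 2, so r = 2.
Then A·2^1 = 8 gives A = 4, and P(t) = 4·2^t.

2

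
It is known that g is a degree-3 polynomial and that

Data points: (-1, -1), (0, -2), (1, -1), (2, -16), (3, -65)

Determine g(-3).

79

Write g(k) = ak³ + bk² + ck + d; the 5 given values yield a linear system in the 4 coefficients.
Solving, g(k) = -3k³ + k² + 3k - 2.
Then g(-3) = 79.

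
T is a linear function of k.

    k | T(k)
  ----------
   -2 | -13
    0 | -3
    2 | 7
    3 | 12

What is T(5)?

22

Write T(k) = ak + b; the 4 given values yield a linear system in the 2 coefficients.
Solving, T(k) = 5k - 3.
Then T(5) = 22.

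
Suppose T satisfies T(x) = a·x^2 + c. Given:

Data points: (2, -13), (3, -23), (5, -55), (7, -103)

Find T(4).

-37

From T(2) = -13 and T(3) = -23: 4a + c = -13 and 9a + c = -23.
Subtracting: 5a = -10, so a = -2; then c = -13 − (-2)·4 = -5.
So T(x) = -2x² − 5, and T(4) = -37.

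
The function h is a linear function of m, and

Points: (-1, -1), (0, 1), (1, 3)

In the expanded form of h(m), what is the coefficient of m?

First differences: 2, 2.
Level-1 differences are constant, so h has degree 1.
Fitting a degree-1 polynomial gives h(m) = 2m + 1.
The coefficient of m is 2.

2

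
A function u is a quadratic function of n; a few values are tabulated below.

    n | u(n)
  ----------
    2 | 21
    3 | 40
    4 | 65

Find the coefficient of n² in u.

Write u(n) = an² + bn + c; the 3 given values yield a linear system in the 3 coefficients.
Solving, u(n) = 3n² + 4n + 1.
The coefficient of n² is 3.

3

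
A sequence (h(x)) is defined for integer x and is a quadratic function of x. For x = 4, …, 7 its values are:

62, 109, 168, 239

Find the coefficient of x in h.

Write h(x) = ax² + bx + c; the 4 given values yield a linear system in the 3 coefficients.
Solving, h(x) = 6x² - 7x - 6.
The coefficient of x is -7.

-7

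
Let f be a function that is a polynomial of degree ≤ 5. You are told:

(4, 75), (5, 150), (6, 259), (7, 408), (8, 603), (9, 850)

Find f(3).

Write f(k) = ak^5 + bk^4 + ck³ + dk² + ek + p; the 6 given values yield a linear system in the 6 coefficients.
Solving, the top 2 coefficients vanish, and f(k) = k³ + 2k² - 4k - 5.
Then f(3) = 28.

28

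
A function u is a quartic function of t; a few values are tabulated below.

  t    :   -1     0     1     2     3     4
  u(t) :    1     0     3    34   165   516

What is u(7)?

First differences: -1, 3, 31, 131, 351. Second differences: 4, 28, 100, 220. Third differences: 24, 72, 120. Fourth differences: 48, 48.
Level-4 differences are constant, so u has degree 4.
Fitting a degree-4 polynomial gives u(t) = 2t^4 + t.
Then u(7) = 4809.

4809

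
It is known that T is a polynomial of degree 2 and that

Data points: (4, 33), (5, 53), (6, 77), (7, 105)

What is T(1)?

-3

First differences: 20, 24, 28. Second differences: 4, 4.
Level-2 differences are constant, so T has degree 2.
Fitting a degree-2 polynomial gives T(x) = 2x² + 2x - 7.
Then T(1) = -3.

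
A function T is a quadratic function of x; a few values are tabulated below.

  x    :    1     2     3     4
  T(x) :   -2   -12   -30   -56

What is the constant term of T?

0

Write T(x) = ax² + bx + c; the 4 given values yield a linear system in the 3 coefficients.
Solving, T(x) = -4x² + 2x.
The constant term is T(0) = 0.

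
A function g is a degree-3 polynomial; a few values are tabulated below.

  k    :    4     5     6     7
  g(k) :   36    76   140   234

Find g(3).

14

Write g(k) = ak³ + bk² + ck + d; the 4 given values yield a linear system in the 4 coefficients.
Solving, g(k) = k³ - 3k² + 6k - 4.
Then g(3) = 14.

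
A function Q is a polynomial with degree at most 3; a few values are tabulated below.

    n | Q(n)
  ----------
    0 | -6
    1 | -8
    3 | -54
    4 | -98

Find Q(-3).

Write Q(n) = an³ + bn² + cn + d; the 4 given values yield a linear system in the 4 coefficients.
Solving, the leading coefficient vanishes, and Q(n) = -7n² + 5n - 6.
Then Q(-3) = -84.

-84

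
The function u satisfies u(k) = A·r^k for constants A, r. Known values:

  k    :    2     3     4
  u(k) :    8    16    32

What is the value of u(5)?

64

Consecutive ratio: 16/8 = 2, and 32/16 = 2, so r = 2.
Then A·2^2 = 8 gives A = 2, and u(k) = 2·2^k.
u(5) = 2·2^5 = 64.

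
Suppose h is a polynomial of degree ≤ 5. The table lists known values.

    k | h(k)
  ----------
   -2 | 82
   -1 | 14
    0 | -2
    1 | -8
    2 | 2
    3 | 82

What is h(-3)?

Write h(k) = ak^5 + bk^4 + ck³ + dk² + ek + p; the 6 given values yield a linear system in the 6 coefficients.
Solving, the leading coefficient vanishes, and h(k) = 2k^4 - 3k³ + 3k² - 8k - 2.
Then h(-3) = 292.

292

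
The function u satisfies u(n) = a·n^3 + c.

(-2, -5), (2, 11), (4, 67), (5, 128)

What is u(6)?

219

From u(-2) = -5 and u(2) = 11: -8a + c = -5 and 8a + c = 11.
Subtracting: 16a = 16, so a = 1; then c = -5 − 1·(-8) = 3.
So u(n) = 1n³ + 3, and u(6) = 219.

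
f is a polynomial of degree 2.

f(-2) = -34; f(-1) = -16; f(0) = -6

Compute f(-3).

Write f(x) = ax² + bx + c; the 3 given values yield a linear system in the 3 coefficients.
Solving, f(x) = -4x² + 6x - 6.
Then f(-3) = -60.

-60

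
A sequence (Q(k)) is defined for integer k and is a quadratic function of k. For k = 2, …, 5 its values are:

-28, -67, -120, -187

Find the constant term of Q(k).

8

First differences: -39, -53, -67. Second differences: -14, -14.
Level-2 differences are constant, so Q has degree 2.
Fitting a degree-2 polynomial gives Q(k) = -7k² - 4k + 8.
The constant term is Q(0) = 8.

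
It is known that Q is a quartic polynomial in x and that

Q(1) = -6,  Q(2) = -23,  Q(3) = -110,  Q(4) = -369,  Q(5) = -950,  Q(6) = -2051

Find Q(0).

First differences: -17, -87, -259, -581, -1101. Second differences: -70, -172, -322, -520. Third differences: -102, -150, -198. Fourth differences: -48, -48.
Level-4 differences are constant, so Q has degree 4.
Fitting a degree-4 polynomial gives Q(x) = -2x^4 + 3x³ - 3x² + x - 5.
Then Q(0) = -5.

-5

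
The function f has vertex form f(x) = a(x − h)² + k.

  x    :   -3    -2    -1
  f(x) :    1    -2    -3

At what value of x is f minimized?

-1

First differences -3, -1; second difference 2 = 2a, so a = 1.
Expanding, the x-coefficient is −2ah = -2h; matching it to the data gives h = -1, and then k = -3.
So f(x) = 1(x + 1)² − 3.
Hence h = -1.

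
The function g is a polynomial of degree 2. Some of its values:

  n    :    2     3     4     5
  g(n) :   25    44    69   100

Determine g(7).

180

First differences: 19, 25, 31. Second differences: 6, 6.
Level-2 differences are constant, so g has degree 2.
Fitting a degree-2 polynomial gives g(n) = 3n² + 4n + 5.
Then g(7) = 180.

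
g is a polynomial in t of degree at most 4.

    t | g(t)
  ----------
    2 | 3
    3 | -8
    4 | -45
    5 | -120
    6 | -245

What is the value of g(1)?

0

First differences: -11, -37, -75, -125. Second differences: -26, -38, -50. Third differences: -12, -12.
Level-3 differences are constant, so g has degree 3.
Fitting a degree-3 polynomial gives g(t) = -2t³ + 5t² + 2t - 5.
Then g(1) = 0.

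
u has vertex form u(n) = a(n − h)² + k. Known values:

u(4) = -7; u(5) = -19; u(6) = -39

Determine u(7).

First differences -12, -20; second difference -8 = 2a, so a = -4.
Expanding, the n-coefficient is −2ah = 8h; matching it to the data gives h = 3, and then k = -3.
So u(n) = -4(n − 3)² − 3.
u(7) = -4·4² − 3 = -67.

-67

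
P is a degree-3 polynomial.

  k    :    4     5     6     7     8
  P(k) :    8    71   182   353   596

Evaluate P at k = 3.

-19

Write P(k) = ak³ + bk² + ck + d; the 5 given values yield a linear system in the 4 coefficients.
Solving, P(k) = 2k³ - 6k² - 5k - 4.
Then P(3) = -19.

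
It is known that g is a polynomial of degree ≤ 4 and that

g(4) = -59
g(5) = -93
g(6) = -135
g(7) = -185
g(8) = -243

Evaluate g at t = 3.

First differences: -34, -42, -50, -58. Second differences: -8, -8, -8.
Level-2 differences are constant, so g has degree 2.
Fitting a degree-2 polynomial gives g(t) = -4t² + 2t - 3.
Then g(3) = -33.

-33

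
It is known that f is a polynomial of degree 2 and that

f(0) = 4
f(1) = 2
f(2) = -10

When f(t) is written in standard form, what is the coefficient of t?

3

Write f(t) = at² + bt + c; the 3 given values yield a linear system in the 3 coefficients.
Solving, f(t) = -5t² + 3t + 4.
The coefficient of t is 3.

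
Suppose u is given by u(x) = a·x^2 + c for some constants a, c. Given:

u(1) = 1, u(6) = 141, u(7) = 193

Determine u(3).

From u(1) = 1 and u(6) = 141: 1a + c = 1 and 36a + c = 141.
Subtracting: 35a = 140, so a = 4; then c = 1 − 4·1 = -3.
So u(x) = 4x² − 3, and u(3) = 33.

33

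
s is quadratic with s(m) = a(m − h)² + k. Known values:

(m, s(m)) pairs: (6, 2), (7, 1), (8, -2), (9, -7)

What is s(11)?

First differences -1, -3, -5; second difference -2 = 2a, so a = -1.
Expanding, the m-coefficient is −2ah = 2h; matching it to the data gives h = 6, and then k = 2.
So s(m) = -1(m − 6)² + 2.
s(11) = -1·5² + 2 = -23.

-23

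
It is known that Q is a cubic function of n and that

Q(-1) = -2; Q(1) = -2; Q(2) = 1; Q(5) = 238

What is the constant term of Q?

3

Write Q(n) = an³ + bn² + cn + d; the 4 given values yield a linear system in the 4 coefficients.
Solving, Q(n) = 3n³ - 5n² - 3n + 3.
The constant term is Q(0) = 3.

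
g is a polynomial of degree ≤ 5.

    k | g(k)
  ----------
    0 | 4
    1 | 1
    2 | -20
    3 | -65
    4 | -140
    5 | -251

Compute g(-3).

-35

Write g(k) = ak^5 + bk^4 + ck³ + dk² + ek + p; the 6 given values yield a linear system in the 6 coefficients.
Solving, the top 2 coefficients vanish, and g(k) = -k³ - 6k² + 4k + 4.
Then g(-3) = -35.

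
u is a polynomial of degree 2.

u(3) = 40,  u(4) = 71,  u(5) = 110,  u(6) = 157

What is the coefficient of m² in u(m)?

4

First differences: 31, 39, 47. Second differences: 8, 8.
Level-2 differences are constant, so u has degree 2.
Fitting a degree-2 polynomial gives u(m) = 4m² + 3m - 5.
The coefficient of m² is 4.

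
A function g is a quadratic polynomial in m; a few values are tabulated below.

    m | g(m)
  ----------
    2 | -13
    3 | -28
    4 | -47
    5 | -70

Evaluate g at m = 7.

-128

First differences: -15, -19, -23. Second differences: -4, -4.
Level-2 differences are constant, so g has degree 2.
Fitting a degree-2 polynomial gives g(m) = -2m² - 5m + 5.
Then g(7) = -128.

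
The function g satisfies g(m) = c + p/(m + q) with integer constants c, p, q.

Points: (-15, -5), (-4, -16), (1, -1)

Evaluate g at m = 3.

(g(m) − c)(m + q) = p for each data point; the three points give a linear system in c and q, then p follows.
Solving: c = -4, q = 3, p = 12, so g(m) = -4 + 12/(m + 3).
Then g(3) = -4 + 12/6 = -2.

-2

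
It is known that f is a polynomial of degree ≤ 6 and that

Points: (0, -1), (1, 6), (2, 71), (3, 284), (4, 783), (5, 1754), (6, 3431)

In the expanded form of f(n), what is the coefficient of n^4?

First differences: 7, 65, 213, 499, 971, 1677. Second differences: 58, 148, 286, 472, 706. Third differences: 90, 138, 186, 234. Fourth differences: 48, 48, 48.
Level-4 differences are constant, so f has degree 4.
Fitting a degree-4 polynomial gives f(n) = 2n^4 + 3n³ + 6n² - 4n - 1.
The coefficient of n^4 is 2.

2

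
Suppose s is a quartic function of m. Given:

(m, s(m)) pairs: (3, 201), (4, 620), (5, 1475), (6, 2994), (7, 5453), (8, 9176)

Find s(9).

First differences: 419, 855, 1519, 2459, 3723. Second differences: 436, 664, 940, 1264. Third differences: 228, 276, 324. Fourth differences: 48, 48.
Level-4 differences are constant, so s has degree 4.
Extending the table by one column gives the next first difference 5359, so s(9) = 9176 + 5359 = 14535.

14535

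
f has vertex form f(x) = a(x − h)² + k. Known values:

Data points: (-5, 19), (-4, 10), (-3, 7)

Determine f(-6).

34

First differences -9, -3; second difference 6 = 2a, so a = 3.
Expanding, the x-coefficient is −2ah = -6h; matching it to the data gives h = -3, and then k = 7.
So f(x) = 3(x + 3)² + 7.
f(-6) = 3·(-3)² + 7 = 34.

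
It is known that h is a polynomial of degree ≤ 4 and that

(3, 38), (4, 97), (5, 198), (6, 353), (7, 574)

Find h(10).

1753

First differences: 59, 101, 155, 221. Second differences: 42, 54, 66. Third differences: 12, 12.
Level-3 differences are constant, so h has degree 3.
Fitting a degree-3 polynomial gives h(x) = 2x³ - 3x² + 6x - 7.
Then h(10) = 1753.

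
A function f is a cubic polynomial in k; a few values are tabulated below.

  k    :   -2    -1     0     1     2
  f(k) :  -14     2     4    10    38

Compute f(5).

434

First differences: 16, 2, 6, 28. Second differences: -14, 4, 22. Third differences: 18, 18.
Level-3 differences are constant, so f has degree 3.
Fitting a degree-3 polynomial gives f(k) = 3k³ + 2k² + k + 4.
Then f(5) = 434.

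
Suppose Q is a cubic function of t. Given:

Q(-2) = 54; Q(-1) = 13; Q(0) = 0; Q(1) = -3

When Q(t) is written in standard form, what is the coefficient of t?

Write Q(t) = at³ + bt² + ct + d; the 4 given values yield a linear system in the 4 coefficients.
Solving, Q(t) = -3t³ + 5t² - 5t.
The coefficient of t is -5.

-5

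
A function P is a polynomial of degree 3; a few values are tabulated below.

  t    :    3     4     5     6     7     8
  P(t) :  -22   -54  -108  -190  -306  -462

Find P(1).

Write P(t) = at³ + bt² + ct + d; the 6 given values yield a linear system in the 4 coefficients.
Solving, P(t) = -t³ + t² - 2t + 2.
Then P(1) = 0.

0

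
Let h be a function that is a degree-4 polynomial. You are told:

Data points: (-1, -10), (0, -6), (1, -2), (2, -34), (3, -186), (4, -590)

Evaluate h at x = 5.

First differences: 4, 4, -32, -152, -404. Second differences: 0, -36, -120, -252. Third differences: -36, -84, -132. Fourth differences: -48, -48.
Level-4 differences are constant, so h has degree 4.
Fitting a degree-4 polynomial gives h(x) = -2x^4 - 2x³ + 2x² + 6x - 6.
Then h(5) = -1426.

-1426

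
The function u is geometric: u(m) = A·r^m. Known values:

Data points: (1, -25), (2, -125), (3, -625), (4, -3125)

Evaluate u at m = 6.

Consecutive ratio: -125/(-25) = 5, and -625/(-125) = 5, so r = 5.
Then A·5^1 = -25 gives A = -5, and u(m) = -5·5^m.
u(6) = -5·5^6 = -78125.

-78125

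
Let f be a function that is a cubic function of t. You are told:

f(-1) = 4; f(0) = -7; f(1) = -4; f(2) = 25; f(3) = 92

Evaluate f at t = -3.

First differences: -11, 3, 29, 67. Second differences: 14, 26, 38. Third differences: 12, 12.
Level-3 differences are constant, so f has degree 3.
Fitting a degree-3 polynomial gives f(t) = 2t³ + 7t² - 6t - 7.
Then f(-3) = 20.

20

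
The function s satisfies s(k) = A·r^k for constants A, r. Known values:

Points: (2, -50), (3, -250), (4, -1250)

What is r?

Consecutive ratio: -250/(-50) = 5, and -1250/(-250) = 5, so r = 5.
Then A·5^2 = -50 gives A = -2, and s(k) = -2·5^k.

5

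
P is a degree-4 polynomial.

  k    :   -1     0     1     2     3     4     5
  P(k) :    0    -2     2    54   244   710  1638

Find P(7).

5864

First differences: -2, 4, 52, 190, 466, 928. Second differences: 6, 48, 138, 276, 462. Third differences: 42, 90, 138, 186. Fourth differences: 48, 48, 48.
Level-4 differences are constant, so P has degree 4.
Fitting a degree-4 polynomial gives P(k) = 2k^4 + 3k³ + k² - 2k - 2.
Then P(7) = 5864.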